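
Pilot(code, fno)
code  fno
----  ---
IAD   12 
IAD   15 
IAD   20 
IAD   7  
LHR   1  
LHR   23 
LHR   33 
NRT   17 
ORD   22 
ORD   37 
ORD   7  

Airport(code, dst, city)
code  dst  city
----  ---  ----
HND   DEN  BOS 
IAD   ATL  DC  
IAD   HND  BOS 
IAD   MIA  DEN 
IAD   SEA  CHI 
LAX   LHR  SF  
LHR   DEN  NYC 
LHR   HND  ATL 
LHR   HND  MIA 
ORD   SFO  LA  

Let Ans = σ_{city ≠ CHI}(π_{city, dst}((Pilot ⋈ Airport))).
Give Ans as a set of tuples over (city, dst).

Natural join on code: {(IAD, 12, ATL, DC), (IAD, 12, HND, BOS), (IAD, 12, MIA, DEN), (IAD, 12, SEA, CHI), (IAD, 15, ATL, DC), (IAD, 15, HND, BOS), (IAD, 15, MIA, DEN), (IAD, 15, SEA, CHI), (IAD, 20, ATL, DC), (IAD, 20, HND, BOS), (IAD, 20, MIA, DEN), (IAD, 20, SEA, CHI), (IAD, 7, ATL, DC), (IAD, 7, HND, BOS), (IAD, 7, MIA, DEN), (IAD, 7, SEA, CHI), (LHR, 1, DEN, NYC), (LHR, 1, HND, ATL), (LHR, 1, HND, MIA), (LHR, 23, DEN, NYC), (LHR, 23, HND, ATL), (LHR, 23, HND, MIA), (LHR, 33, DEN, NYC), (LHR, 33, HND, ATL), (LHR, 33, HND, MIA), (ORD, 22, SFO, LA), (ORD, 37, SFO, LA), (ORD, 7, SFO, LA)}
Projecting to city, dst (20 duplicate(s) eliminated): {(ATL, HND), (BOS, HND), (CHI, SEA), (DC, ATL), (DEN, MIA), (LA, SFO), (MIA, HND), (NYC, DEN)}
Selection city ≠ CHI: {(ATL, HND), (BOS, HND), (DC, ATL), (DEN, MIA), (LA, SFO), (MIA, HND), (NYC, DEN)}

{(ATL, HND), (BOS, HND), (DC, ATL), (DEN, MIA), (LA, SFO), (MIA, HND), (NYC, DEN)}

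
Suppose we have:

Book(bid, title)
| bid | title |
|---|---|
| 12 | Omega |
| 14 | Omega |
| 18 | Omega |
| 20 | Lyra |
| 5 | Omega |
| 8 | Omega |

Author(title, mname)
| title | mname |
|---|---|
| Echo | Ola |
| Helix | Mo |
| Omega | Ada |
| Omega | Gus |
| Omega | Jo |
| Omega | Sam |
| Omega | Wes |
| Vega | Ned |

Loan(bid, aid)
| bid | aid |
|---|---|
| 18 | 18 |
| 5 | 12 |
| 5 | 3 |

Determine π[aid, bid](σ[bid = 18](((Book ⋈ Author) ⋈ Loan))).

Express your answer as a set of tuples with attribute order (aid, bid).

{(18, 18)}

Natural join on title: {(12, Omega, Ada), (12, Omega, Gus), (12, Omega, Jo), (12, Omega, Sam), (12, Omega, Wes), (14, Omega, Ada), (14, Omega, Gus), (14, Omega, Jo), (14, Omega, Sam), (14, Omega, Wes), (18, Omega, Ada), (18, Omega, Gus), (18, Omega, Jo), (18, Omega, Sam), (18, Omega, Wes), (5, Omega, Ada), (5, Omega, Gus), (5, Omega, Jo), (5, Omega, Sam), (5, Omega, Wes), (8, Omega, Ada), (8, Omega, Gus), (8, Omega, Jo), (8, Omega, Sam), (8, Omega, Wes)}
Natural join on bid: {(18, Omega, Ada, 18), (18, Omega, Gus, 18), (18, Omega, Jo, 18), (18, Omega, Sam, 18), (18, Omega, Wes, 18), (5, Omega, Ada, 12), (5, Omega, Ada, 3), (5, Omega, Gus, 12), (5, Omega, Gus, 3), (5, Omega, Jo, 12), (5, Omega, Jo, 3), (5, Omega, Sam, 12), (5, Omega, Sam, 3), (5, Omega, Wes, 12), (5, Omega, Wes, 3)}
Filtering on bid = 18 leaves {(18, Omega, Ada, 18), (18, Omega, Gus, 18), (18, Omega, Jo, 18), (18, Omega, Sam, 18), (18, Omega, Wes, 18)}.
Projecting to aid, bid (4 duplicate(s) eliminated): {(18, 18)}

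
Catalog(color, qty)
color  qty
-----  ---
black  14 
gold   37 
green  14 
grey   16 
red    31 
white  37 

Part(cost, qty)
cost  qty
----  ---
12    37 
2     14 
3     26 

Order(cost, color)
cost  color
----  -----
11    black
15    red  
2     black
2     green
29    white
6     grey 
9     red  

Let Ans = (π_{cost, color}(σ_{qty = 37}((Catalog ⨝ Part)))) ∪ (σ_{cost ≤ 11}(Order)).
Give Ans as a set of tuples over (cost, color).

Catalog ⋈ Part (natural join on qty): {(black, 14, 2), (gold, 37, 12), (green, 14, 2), (white, 37, 12)}
Selection qty = 37: {(gold, 37, 12), (white, 37, 12)}
Projecting to cost, color: {(12, gold), (12, white)}
Selection cost ≤ 11: {(11, black), (2, black), (2, green), (6, grey), (9, red)}
Set union of the two operands is {(11, black), (12, gold), (12, white), (2, black), (2, green), (6, grey), (9, red)}.

{(11, black), (12, gold), (12, white), (2, black), (2, green), (6, grey), (9, red)}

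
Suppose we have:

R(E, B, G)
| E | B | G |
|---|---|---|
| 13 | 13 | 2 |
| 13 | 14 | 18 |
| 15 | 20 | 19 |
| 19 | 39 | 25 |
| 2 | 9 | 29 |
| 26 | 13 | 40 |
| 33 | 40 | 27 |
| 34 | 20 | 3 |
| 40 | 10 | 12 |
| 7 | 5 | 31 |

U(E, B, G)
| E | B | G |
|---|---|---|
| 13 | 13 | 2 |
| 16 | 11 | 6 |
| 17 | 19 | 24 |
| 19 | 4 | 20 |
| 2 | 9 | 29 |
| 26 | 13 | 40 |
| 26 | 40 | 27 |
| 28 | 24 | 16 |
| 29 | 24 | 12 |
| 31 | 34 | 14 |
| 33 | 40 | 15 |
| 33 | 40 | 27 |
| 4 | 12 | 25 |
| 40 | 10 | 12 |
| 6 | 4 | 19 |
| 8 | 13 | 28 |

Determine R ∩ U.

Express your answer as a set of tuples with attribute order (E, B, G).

{(13, 13, 2), (2, 9, 29), (26, 13, 40), (33, 40, 27), (40, 10, 12)}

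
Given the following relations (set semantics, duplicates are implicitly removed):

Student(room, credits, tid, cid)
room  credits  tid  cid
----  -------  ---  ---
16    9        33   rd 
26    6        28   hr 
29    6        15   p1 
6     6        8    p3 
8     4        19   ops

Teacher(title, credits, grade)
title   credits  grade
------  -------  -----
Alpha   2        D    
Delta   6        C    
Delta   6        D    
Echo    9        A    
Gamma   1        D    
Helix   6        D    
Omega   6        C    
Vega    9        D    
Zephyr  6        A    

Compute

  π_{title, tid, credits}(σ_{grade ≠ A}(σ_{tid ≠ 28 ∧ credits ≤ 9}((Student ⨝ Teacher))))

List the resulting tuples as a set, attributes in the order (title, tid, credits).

Joining Student and Teacher on credits yields {(16, 9, 33, rd, Echo, A), (16, 9, 33, rd, Vega, D), (26, 6, 28, hr, Delta, C), (26, 6, 28, hr, Delta, D), (26, 6, 28, hr, Helix, D), (26, 6, 28, hr, Omega, C), (26, 6, 28, hr, Zephyr, A), (29, 6, 15, p1, Delta, C), (29, 6, 15, p1, Delta, D), (29, 6, 15, p1, Helix, D), (29, 6, 15, p1, Omega, C), (29, 6, 15, p1, Zephyr, A), (6, 6, 8, p3, Delta, C), (6, 6, 8, p3, Delta, D), (6, 6, 8, p3, Helix, D), (6, 6, 8, p3, Omega, C), (6, 6, 8, p3, Zephyr, A)}.
Filtering on tid ≠ 28 ∧ credits ≤ 9 leaves {(16, 9, 33, rd, Echo, A), (16, 9, 33, rd, Vega, D), (29, 6, 15, p1, Delta, C), (29, 6, 15, p1, Delta, D), (29, 6, 15, p1, Helix, D), (29, 6, 15, p1, Omega, C), (29, 6, 15, p1, Zephyr, A), (6, 6, 8, p3, Delta, C), (6, 6, 8, p3, Delta, D), (6, 6, 8, p3, Helix, D), (6, 6, 8, p3, Omega, C), (6, 6, 8, p3, Zephyr, A)}.
Filtering on grade ≠ A leaves {(16, 9, 33, rd, Vega, D), (29, 6, 15, p1, Delta, C), (29, 6, 15, p1, Delta, D), (29, 6, 15, p1, Helix, D), (29, 6, 15, p1, Omega, C), (6, 6, 8, p3, Delta, C), (6, 6, 8, p3, Delta, D), (6, 6, 8, p3, Helix, D), (6, 6, 8, p3, Omega, C)}.
Projecting to title, tid, credits (2 duplicate(s) eliminated): {(Delta, 15, 6), (Delta, 8, 6), (Helix, 15, 6), (Helix, 8, 6), (Omega, 15, 6), (Omega, 8, 6), (Vega, 33, 9)}

{(Delta, 15, 6), (Delta, 8, 6), (Helix, 15, 6), (Helix, 8, 6), (Omega, 15, 6), (Omega, 8, 6), (Vega, 33, 9)}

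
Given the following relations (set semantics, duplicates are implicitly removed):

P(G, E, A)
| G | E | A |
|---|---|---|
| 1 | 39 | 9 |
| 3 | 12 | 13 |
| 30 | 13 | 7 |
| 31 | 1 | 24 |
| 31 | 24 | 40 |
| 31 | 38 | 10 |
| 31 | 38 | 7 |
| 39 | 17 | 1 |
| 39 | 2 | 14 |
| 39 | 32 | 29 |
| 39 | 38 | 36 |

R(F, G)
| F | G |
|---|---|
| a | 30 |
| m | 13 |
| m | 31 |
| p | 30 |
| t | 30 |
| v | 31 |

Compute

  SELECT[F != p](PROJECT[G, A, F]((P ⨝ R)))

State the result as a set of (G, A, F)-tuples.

{(30, 7, a), (30, 7, t), (31, 10, m), (31, 10, v), (31, 24, m), (31, 24, v), (31, 40, m), (31, 40, v), (31, 7, m), (31, 7, v)}

Natural join on G: {(30, 13, 7, a), (30, 13, 7, p), (30, 13, 7, t), (31, 1, 24, m), (31, 1, 24, v), (31, 24, 40, m), (31, 24, 40, v), (31, 38, 10, m), (31, 38, 10, v), (31, 38, 7, m), (31, 38, 7, v)}
π[G, A, F]: project onto (G, A, F) → {(30, 7, a), (30, 7, p), (30, 7, t), (31, 10, m), (31, 10, v), (31, 24, m), (31, 24, v), (31, 40, m), (31, 40, v), (31, 7, m), (31, 7, v)}
Apply σ_{F != p}; surviving tuples: {(30, 7, a), (30, 7, t), (31, 10, m), (31, 10, v), (31, 24, m), (31, 24, v), (31, 40, m), (31, 40, v), (31, 7, m), (31, 7, v)}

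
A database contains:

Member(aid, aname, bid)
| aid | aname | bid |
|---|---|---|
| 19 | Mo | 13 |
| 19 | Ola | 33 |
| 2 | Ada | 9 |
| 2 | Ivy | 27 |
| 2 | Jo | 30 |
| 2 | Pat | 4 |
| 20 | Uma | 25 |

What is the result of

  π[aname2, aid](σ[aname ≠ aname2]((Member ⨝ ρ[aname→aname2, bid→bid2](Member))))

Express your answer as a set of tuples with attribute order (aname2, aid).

ρ[aname→aname2, bid→bid2]: schema becomes (aid, aname2, bid2); tuples unchanged.
Member ⋈ ρ[aname→aname2, bid→bid2](Member) (natural join on aid): {(19, Mo, 13, Mo, 13), (19, Mo, 13, Ola, 33), (19, Ola, 33, Mo, 13), (19, Ola, 33, Ola, 33), (2, Ada, 9, Ada, 9), (2, Ada, 9, Ivy, 27), (2, Ada, 9, Jo, 30), (2, Ada, 9, Pat, 4), (2, Ivy, 27, Ada, 9), (2, Ivy, 27, Ivy, 27), (2, Ivy, 27, Jo, 30), (2, Ivy, 27, Pat, 4), (2, Jo, 30, Ada, 9), (2, Jo, 30, Ivy, 27), (2, Jo, 30, Jo, 30), (2, Jo, 30, Pat, 4), (2, Pat, 4, Ada, 9), (2, Pat, 4, Ivy, 27), (2, Pat, 4, Jo, 30), (2, Pat, 4, Pat, 4), (20, Uma, 25, Uma, 25)}
Apply σ_{aname ≠ aname2}; surviving tuples: {(19, Mo, 13, Ola, 33), (19, Ola, 33, Mo, 13), (2, Ada, 9, Ivy, 27), (2, Ada, 9, Jo, 30), (2, Ada, 9, Pat, 4), (2, Ivy, 27, Ada, 9), (2, Ivy, 27, Jo, 30), (2, Ivy, 27, Pat, 4), (2, Jo, 30, Ada, 9), (2, Jo, 30, Ivy, 27), (2, Jo, 30, Pat, 4), (2, Pat, 4, Ada, 9), (2, Pat, 4, Ivy, 27), (2, Pat, 4, Jo, 30)}
π_{aname2, aid} gives {(Ada, 2), (Ivy, 2), (Jo, 2), (Mo, 19), (Ola, 19), (Pat, 2)} (8 duplicate(s) eliminated).

{(Ada, 2), (Ivy, 2), (Jo, 2), (Mo, 19), (Ola, 19), (Pat, 2)}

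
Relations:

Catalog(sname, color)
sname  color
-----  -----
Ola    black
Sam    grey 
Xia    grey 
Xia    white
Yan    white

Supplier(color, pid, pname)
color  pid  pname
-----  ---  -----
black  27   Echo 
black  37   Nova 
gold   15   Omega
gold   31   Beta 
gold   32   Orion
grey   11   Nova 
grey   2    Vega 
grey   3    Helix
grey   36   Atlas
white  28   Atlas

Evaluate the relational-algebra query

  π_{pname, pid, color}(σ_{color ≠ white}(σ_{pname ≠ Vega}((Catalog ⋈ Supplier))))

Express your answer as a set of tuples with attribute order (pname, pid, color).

Joining Catalog and Supplier on color yields {(Ola, black, 27, Echo), (Ola, black, 37, Nova), (Sam, grey, 11, Nova), (Sam, grey, 2, Vega), (Sam, grey, 3, Helix), (Sam, grey, 36, Atlas), (Xia, grey, 11, Nova), (Xia, grey, 2, Vega), (Xia, grey, 3, Helix), (Xia, grey, 36, Atlas), (Xia, white, 28, Atlas), (Yan, white, 28, Atlas)}.
Apply σ_{pname ≠ Vega}; surviving tuples: {(Ola, black, 27, Echo), (Ola, black, 37, Nova), (Sam, grey, 11, Nova), (Sam, grey, 3, Helix), (Sam, grey, 36, Atlas), (Xia, grey, 11, Nova), (Xia, grey, 3, Helix), (Xia, grey, 36, Atlas), (Xia, white, 28, Atlas), (Yan, white, 28, Atlas)}
Apply σ_{color ≠ white}; surviving tuples: {(Ola, black, 27, Echo), (Ola, black, 37, Nova), (Sam, grey, 11, Nova), (Sam, grey, 3, Helix), (Sam, grey, 36, Atlas), (Xia, grey, 11, Nova), (Xia, grey, 3, Helix), (Xia, grey, 36, Atlas)}
Keep only column(s) pname, pid, color (3 duplicate(s) eliminated): {(Atlas, 36, grey), (Echo, 27, black), (Helix, 3, grey), (Nova, 11, grey), (Nova, 37, black)}

{(Atlas, 36, grey), (Echo, 27, black), (Helix, 3, grey), (Nova, 11, grey), (Nova, 37, black)}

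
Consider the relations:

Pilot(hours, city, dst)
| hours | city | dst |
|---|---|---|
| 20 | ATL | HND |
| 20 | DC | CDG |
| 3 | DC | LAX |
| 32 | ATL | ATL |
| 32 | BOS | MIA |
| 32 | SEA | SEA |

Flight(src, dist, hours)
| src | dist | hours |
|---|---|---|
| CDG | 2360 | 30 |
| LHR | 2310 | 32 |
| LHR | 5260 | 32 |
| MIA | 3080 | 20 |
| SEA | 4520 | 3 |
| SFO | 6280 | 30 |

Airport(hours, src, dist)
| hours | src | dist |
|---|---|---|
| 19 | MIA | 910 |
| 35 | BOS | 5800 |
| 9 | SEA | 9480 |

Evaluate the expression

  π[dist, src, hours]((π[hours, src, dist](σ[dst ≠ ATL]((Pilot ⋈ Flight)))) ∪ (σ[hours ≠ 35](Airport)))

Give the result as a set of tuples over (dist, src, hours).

{(2310, LHR, 32), (3080, MIA, 20), (4520, SEA, 3), (5260, LHR, 32), (910, MIA, 19), (9480, SEA, 9)}

Joining Pilot and Flight on hours yields {(20, ATL, HND, MIA, 3080), (20, DC, CDG, MIA, 3080), (3, DC, LAX, SEA, 4520), (32, ATL, ATL, LHR, 2310), (32, ATL, ATL, LHR, 5260), (32, BOS, MIA, LHR, 2310), (32, BOS, MIA, LHR, 5260), (32, SEA, SEA, LHR, 2310), (32, SEA, SEA, LHR, 5260)}.
Selection dst ≠ ATL: {(20, ATL, HND, MIA, 3080), (20, DC, CDG, MIA, 3080), (3, DC, LAX, SEA, 4520), (32, BOS, MIA, LHR, 2310), (32, BOS, MIA, LHR, 5260), (32, SEA, SEA, LHR, 2310), (32, SEA, SEA, LHR, 5260)}
π_{hours, src, dist} gives {(20, MIA, 3080), (3, SEA, 4520), (32, LHR, 2310), (32, LHR, 5260)} (3 duplicate(s) eliminated).
Selection hours ≠ 35: {(19, MIA, 910), (9, SEA, 9480)}
Set union of the two operands is {(19, MIA, 910), (20, MIA, 3080), (3, SEA, 4520), (32, LHR, 2310), (32, LHR, 5260), (9, SEA, 9480)}.
π_{dist, src, hours} gives {(2310, LHR, 32), (3080, MIA, 20), (4520, SEA, 3), (5260, LHR, 32), (910, MIA, 19), (9480, SEA, 9)}.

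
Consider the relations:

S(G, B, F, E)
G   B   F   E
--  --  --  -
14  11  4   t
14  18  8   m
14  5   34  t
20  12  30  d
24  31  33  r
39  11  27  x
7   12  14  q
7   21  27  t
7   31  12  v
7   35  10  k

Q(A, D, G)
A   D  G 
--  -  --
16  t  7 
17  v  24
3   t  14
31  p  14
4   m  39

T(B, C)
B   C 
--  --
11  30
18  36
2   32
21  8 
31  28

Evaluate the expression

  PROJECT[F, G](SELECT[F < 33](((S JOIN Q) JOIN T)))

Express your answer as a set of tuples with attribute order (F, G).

{(12, 7), (27, 39), (27, 7), (4, 14), (8, 14)}

Joining S and Q on G yields {(14, 11, 4, t, 3, t), (14, 11, 4, t, 31, p), (14, 18, 8, m, 3, t), (14, 18, 8, m, 31, p), (14, 5, 34, t, 3, t), (14, 5, 34, t, 31, p), (24, 31, 33, r, 17, v), (39, 11, 27, x, 4, m), (7, 12, 14, q, 16, t), (7, 21, 27, t, 16, t), (7, 31, 12, v, 16, t), (7, 35, 10, k, 16, t)}.
Joining (S JOIN Q) and T on B yields {(14, 11, 4, t, 3, t, 30), (14, 11, 4, t, 31, p, 30), (14, 18, 8, m, 3, t, 36), (14, 18, 8, m, 31, p, 36), (24, 31, 33, r, 17, v, 28), (39, 11, 27, x, 4, m, 30), (7, 21, 27, t, 16, t, 8), (7, 31, 12, v, 16, t, 28)}.
Selection F < 33: {(14, 11, 4, t, 3, t, 30), (14, 11, 4, t, 31, p, 30), (14, 18, 8, m, 3, t, 36), (14, 18, 8, m, 31, p, 36), (39, 11, 27, x, 4, m, 30), (7, 21, 27, t, 16, t, 8), (7, 31, 12, v, 16, t, 28)}
π[F, G]: project onto (F, G) (2 duplicate(s) eliminated) → {(12, 7), (27, 39), (27, 7), (4, 14), (8, 14)}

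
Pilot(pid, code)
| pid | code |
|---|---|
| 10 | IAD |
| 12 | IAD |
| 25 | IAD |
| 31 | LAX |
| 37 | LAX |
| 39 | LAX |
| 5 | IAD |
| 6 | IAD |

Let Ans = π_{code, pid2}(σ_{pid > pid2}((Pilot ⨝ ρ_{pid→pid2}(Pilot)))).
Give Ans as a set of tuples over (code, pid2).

{(IAD, 10), (IAD, 12), (IAD, 5), (IAD, 6), (LAX, 31), (LAX, 37)}

ρ[pid→pid2]: schema becomes (pid2, code); tuples unchanged.
Joining Pilot and ρ_{pid→pid2}(Pilot) on code yields {(10, IAD, 10), (10, IAD, 12), (10, IAD, 25), (10, IAD, 5), (10, IAD, 6), (12, IAD, 10), (12, IAD, 12), (12, IAD, 25), (12, IAD, 5), (12, IAD, 6), (25, IAD, 10), (25, IAD, 12), (25, IAD, 25), (25, IAD, 5), (25, IAD, 6), (31, LAX, 31), (31, LAX, 37), (31, LAX, 39), (37, LAX, 31), (37, LAX, 37), (37, LAX, 39), (39, LAX, 31), (39, LAX, 37), (39, LAX, 39), (5, IAD, 10), (5, IAD, 12), (5, IAD, 25), (5, IAD, 5), (5, IAD, 6), (6, IAD, 10), (6, IAD, 12), (6, IAD, 25), (6, IAD, 5), (6, IAD, 6)}.
σ[pid > pid2]: keep tuples satisfying pid > pid2 → {(10, IAD, 5), (10, IAD, 6), (12, IAD, 10), (12, IAD, 5), (12, IAD, 6), (25, IAD, 10), (25, IAD, 12), (25, IAD, 5), (25, IAD, 6), (37, LAX, 31), (39, LAX, 31), (39, LAX, 37), (6, IAD, 5)}
Keep only column(s) code, pid2 (7 duplicate(s) eliminated): {(IAD, 10), (IAD, 12), (IAD, 5), (IAD, 6), (LAX, 31), (LAX, 37)}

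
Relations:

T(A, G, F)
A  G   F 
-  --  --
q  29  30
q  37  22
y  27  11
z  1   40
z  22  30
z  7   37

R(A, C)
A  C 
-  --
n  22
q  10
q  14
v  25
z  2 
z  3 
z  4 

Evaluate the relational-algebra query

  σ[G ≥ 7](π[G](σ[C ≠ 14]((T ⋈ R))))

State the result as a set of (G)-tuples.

Natural join on A: {(q, 29, 30, 10), (q, 29, 30, 14), (q, 37, 22, 10), (q, 37, 22, 14), (z, 1, 40, 2), (z, 1, 40, 3), (z, 1, 40, 4), (z, 22, 30, 2), (z, 22, 30, 3), (z, 22, 30, 4), (z, 7, 37, 2), (z, 7, 37, 3), (z, 7, 37, 4)}
Selection C ≠ 14: {(q, 29, 30, 10), (q, 37, 22, 10), (z, 1, 40, 2), (z, 1, 40, 3), (z, 1, 40, 4), (z, 22, 30, 2), (z, 22, 30, 3), (z, 22, 30, 4), (z, 7, 37, 2), (z, 7, 37, 3), (z, 7, 37, 4)}
π_{G} gives {1, 22, 29, 37, 7} (6 duplicate(s) eliminated).
Selection G ≥ 7: {22, 29, 37, 7}

{22, 29, 37, 7}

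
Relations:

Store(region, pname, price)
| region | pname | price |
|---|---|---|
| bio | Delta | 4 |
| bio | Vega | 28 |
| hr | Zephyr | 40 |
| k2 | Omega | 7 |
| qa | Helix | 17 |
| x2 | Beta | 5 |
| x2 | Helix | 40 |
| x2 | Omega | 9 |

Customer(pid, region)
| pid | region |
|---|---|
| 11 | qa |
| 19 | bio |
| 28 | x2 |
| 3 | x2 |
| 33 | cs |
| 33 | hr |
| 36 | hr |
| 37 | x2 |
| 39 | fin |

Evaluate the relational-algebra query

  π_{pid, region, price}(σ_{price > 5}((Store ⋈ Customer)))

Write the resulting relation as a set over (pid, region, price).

Natural join on region: {(bio, Delta, 4, 19), (bio, Vega, 28, 19), (hr, Zephyr, 40, 33), (hr, Zephyr, 40, 36), (qa, Helix, 17, 11), (x2, Beta, 5, 28), (x2, Beta, 5, 3), (x2, Beta, 5, 37), (x2, Helix, 40, 28), (x2, Helix, 40, 3), (x2, Helix, 40, 37), (x2, Omega, 9, 28), (x2, Omega, 9, 3), (x2, Omega, 9, 37)}
σ[price > 5]: keep tuples satisfying price > 5 → {(bio, Vega, 28, 19), (hr, Zephyr, 40, 33), (hr, Zephyr, 40, 36), (qa, Helix, 17, 11), (x2, Helix, 40, 28), (x2, Helix, 40, 3), (x2, Helix, 40, 37), (x2, Omega, 9, 28), (x2, Omega, 9, 3), (x2, Omega, 9, 37)}
π_{pid, region, price} gives {(11, qa, 17), (19, bio, 28), (28, x2, 40), (28, x2, 9), (3, x2, 40), (3, x2, 9), (33, hr, 40), (36, hr, 40), (37, x2, 40), (37, x2, 9)}.

{(11, qa, 17), (19, bio, 28), (28, x2, 40), (28, x2, 9), (3, x2, 40), (3, x2, 9), (33, hr, 40), (36, hr, 40), (37, x2, 40), (37, x2, 9)}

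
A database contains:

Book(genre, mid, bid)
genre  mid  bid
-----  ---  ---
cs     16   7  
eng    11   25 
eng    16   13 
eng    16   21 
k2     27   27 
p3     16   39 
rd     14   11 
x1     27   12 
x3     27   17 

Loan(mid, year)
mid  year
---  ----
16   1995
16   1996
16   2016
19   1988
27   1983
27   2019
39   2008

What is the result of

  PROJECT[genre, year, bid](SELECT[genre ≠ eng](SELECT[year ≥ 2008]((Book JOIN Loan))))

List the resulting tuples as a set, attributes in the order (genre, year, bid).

{(cs, 2016, 7), (k2, 2019, 27), (p3, 2016, 39), (x1, 2019, 12), (x3, 2019, 17)}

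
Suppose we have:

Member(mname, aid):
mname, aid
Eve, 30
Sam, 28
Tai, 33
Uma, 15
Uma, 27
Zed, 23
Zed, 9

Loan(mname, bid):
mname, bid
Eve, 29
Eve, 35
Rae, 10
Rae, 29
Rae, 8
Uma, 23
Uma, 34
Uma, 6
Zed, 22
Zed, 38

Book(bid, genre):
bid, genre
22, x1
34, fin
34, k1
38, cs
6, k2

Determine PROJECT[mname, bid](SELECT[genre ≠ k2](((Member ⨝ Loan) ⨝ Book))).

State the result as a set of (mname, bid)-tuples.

Joining Member and Loan on mname yields {(Eve, 30, 29), (Eve, 30, 35), (Uma, 15, 23), (Uma, 15, 34), (Uma, 15, 6), (Uma, 27, 23), (Uma, 27, 34), (Uma, 27, 6), (Zed, 23, 22), (Zed, 23, 38), (Zed, 9, 22), (Zed, 9, 38)}.
Joining (Member ⨝ Loan) and Book on bid yields {(Uma, 15, 34, fin), (Uma, 15, 34, k1), (Uma, 15, 6, k2), (Uma, 27, 34, fin), (Uma, 27, 34, k1), (Uma, 27, 6, k2), (Zed, 23, 22, x1), (Zed, 23, 38, cs), (Zed, 9, 22, x1), (Zed, 9, 38, cs)}.
Filtering on genre ≠ k2 leaves {(Uma, 15, 34, fin), (Uma, 15, 34, k1), (Uma, 27, 34, fin), (Uma, 27, 34, k1), (Zed, 23, 22, x1), (Zed, 23, 38, cs), (Zed, 9, 22, x1), (Zed, 9, 38, cs)}.
π_{mname, bid} gives {(Uma, 34), (Zed, 22), (Zed, 38)} (5 duplicate(s) eliminated).

{(Uma, 34), (Zed, 22), (Zed, 38)}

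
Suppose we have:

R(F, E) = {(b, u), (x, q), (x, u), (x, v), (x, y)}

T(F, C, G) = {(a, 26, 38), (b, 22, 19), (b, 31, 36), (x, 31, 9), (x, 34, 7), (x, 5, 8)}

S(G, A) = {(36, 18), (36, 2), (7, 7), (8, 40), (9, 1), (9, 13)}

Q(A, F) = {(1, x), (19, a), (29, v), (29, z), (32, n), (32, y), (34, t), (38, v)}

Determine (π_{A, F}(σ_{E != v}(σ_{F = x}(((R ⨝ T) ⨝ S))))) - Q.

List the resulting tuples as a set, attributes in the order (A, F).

Natural join on F: {(b, u, 22, 19), (b, u, 31, 36), (x, q, 31, 9), (x, q, 34, 7), (x, q, 5, 8), (x, u, 31, 9), (x, u, 34, 7), (x, u, 5, 8), (x, v, 31, 9), (x, v, 34, 7), (x, v, 5, 8), (x, y, 31, 9), (x, y, 34, 7), (x, y, 5, 8)}
Natural join on G: {(b, u, 31, 36, 18), (b, u, 31, 36, 2), (x, q, 31, 9, 1), (x, q, 31, 9, 13), (x, q, 34, 7, 7), (x, q, 5, 8, 40), (x, u, 31, 9, 1), (x, u, 31, 9, 13), (x, u, 34, 7, 7), (x, u, 5, 8, 40), (x, v, 31, 9, 1), (x, v, 31, 9, 13), (x, v, 34, 7, 7), (x, v, 5, 8, 40), (x, y, 31, 9, 1), (x, y, 31, 9, 13), (x, y, 34, 7, 7), (x, y, 5, 8, 40)}
σ[F = x]: keep tuples satisfying F = x → {(x, q, 31, 9, 1), (x, q, 31, 9, 13), (x, q, 34, 7, 7), (x, q, 5, 8, 40), (x, u, 31, 9, 1), (x, u, 31, 9, 13), (x, u, 34, 7, 7), (x, u, 5, 8, 40), (x, v, 31, 9, 1), (x, v, 31, 9, 13), (x, v, 34, 7, 7), (x, v, 5, 8, 40), (x, y, 31, 9, 1), (x, y, 31, 9, 13), (x, y, 34, 7, 7), (x, y, 5, 8, 40)}
σ[E != v]: keep tuples satisfying E != v → {(x, q, 31, 9, 1), (x, q, 31, 9, 13), (x, q, 34, 7, 7), (x, q, 5, 8, 40), (x, u, 31, 9, 1), (x, u, 31, 9, 13), (x, u, 34, 7, 7), (x, u, 5, 8, 40), (x, y, 31, 9, 1), (x, y, 31, 9, 13), (x, y, 34, 7, 7), (x, y, 5, 8, 40)}
π_{A, F} gives {(1, x), (13, x), (40, x), (7, x)} (8 duplicate(s) eliminated).
Taking the difference: {(13, x), (40, x), (7, x)}

{(13, x), (40, x), (7, x)}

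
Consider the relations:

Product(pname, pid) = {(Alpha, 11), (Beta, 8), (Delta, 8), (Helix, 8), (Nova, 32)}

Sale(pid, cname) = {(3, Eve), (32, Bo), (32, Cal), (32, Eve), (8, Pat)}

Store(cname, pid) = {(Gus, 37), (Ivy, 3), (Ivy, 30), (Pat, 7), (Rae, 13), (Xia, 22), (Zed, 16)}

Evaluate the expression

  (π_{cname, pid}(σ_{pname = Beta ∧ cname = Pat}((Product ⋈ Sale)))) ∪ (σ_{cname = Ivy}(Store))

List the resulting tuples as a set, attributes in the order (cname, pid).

{(Ivy, 3), (Ivy, 30), (Pat, 8)}

Natural join on pid: {(Beta, 8, Pat), (Delta, 8, Pat), (Helix, 8, Pat), (Nova, 32, Bo), (Nova, 32, Cal), (Nova, 32, Eve)}
Apply σ_{pname = Beta ∧ cname = Pat}; surviving tuples: {(Beta, 8, Pat)}
Projecting to cname, pid: {(Pat, 8)}
Apply σ_{cname = Ivy}; surviving tuples: {(Ivy, 3), (Ivy, 30)}
Set union of the two operands is {(Ivy, 3), (Ivy, 30), (Pat, 8)}.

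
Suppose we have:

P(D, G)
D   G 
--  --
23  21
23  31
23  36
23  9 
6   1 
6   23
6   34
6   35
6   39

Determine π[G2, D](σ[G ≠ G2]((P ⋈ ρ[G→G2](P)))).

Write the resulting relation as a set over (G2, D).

ρ[G→G2]: schema becomes (D, G2); tuples unchanged.
Joining P and ρ[G→G2](P) on D yields {(23, 21, 21), (23, 21, 31), (23, 21, 36), (23, 21, 9), (23, 31, 21), (23, 31, 31), (23, 31, 36), (23, 31, 9), (23, 36, 21), (23, 36, 31), (23, 36, 36), (23, 36, 9), (23, 9, 21), (23, 9, 31), (23, 9, 36), (23, 9, 9), (6, 1, 1), (6, 1, 23), (6, 1, 34), (6, 1, 35), (6, 1, 39), (6, 23, 1), (6, 23, 23), (6, 23, 34), (6, 23, 35), (6, 23, 39), (6, 34, 1), (6, 34, 23), (6, 34, 34), (6, 34, 35), (6, 34, 39), (6, 35, 1), (6, 35, 23), (6, 35, 34), (6, 35, 35), (6, 35, 39), (6, 39, 1), (6, 39, 23), (6, 39, 34), (6, 39, 35), (6, 39, 39)}.
Apply σ_{G ≠ G2}; surviving tuples: {(23, 21, 31), (23, 21, 36), (23, 21, 9), (23, 31, 21), (23, 31, 36), (23, 31, 9), (23, 36, 21), (23, 36, 31), (23, 36, 9), (23, 9, 21), (23, 9, 31), (23, 9, 36), (6, 1, 23), (6, 1, 34), (6, 1, 35), (6, 1, 39), (6, 23, 1), (6, 23, 34), (6, 23, 35), (6, 23, 39), (6, 34, 1), (6, 34, 23), (6, 34, 35), (6, 34, 39), (6, 35, 1), (6, 35, 23), (6, 35, 34), (6, 35, 39), (6, 39, 1), (6, 39, 23), (6, 39, 34), (6, 39, 35)}
Projecting to G2, D (23 duplicate(s) eliminated): {(1, 6), (21, 23), (23, 6), (31, 23), (34, 6), (35, 6), (36, 23), (39, 6), (9, 23)}

{(1, 6), (21, 23), (23, 6), (31, 23), (34, 6), (35, 6), (36, 23), (39, 6), (9, 23)}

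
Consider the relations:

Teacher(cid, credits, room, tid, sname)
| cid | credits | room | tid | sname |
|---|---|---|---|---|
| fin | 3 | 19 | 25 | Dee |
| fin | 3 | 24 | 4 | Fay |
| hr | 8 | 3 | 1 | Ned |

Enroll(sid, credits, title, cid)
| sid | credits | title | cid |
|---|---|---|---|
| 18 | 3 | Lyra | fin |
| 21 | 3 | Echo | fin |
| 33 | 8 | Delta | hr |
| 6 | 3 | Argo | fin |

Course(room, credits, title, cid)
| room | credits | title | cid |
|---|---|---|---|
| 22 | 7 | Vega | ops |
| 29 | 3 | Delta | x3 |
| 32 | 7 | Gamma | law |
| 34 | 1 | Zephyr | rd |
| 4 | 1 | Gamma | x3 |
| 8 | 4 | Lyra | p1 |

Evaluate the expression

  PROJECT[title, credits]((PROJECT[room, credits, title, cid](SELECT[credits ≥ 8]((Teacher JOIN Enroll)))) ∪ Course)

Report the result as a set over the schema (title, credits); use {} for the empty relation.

Joining Teacher and Enroll on cid, credits yields {(fin, 3, 19, 25, Dee, 18, Lyra), (fin, 3, 19, 25, Dee, 21, Echo), (fin, 3, 19, 25, Dee, 6, Argo), (fin, 3, 24, 4, Fay, 18, Lyra), (fin, 3, 24, 4, Fay, 21, Echo), (fin, 3, 24, 4, Fay, 6, Argo), (hr, 8, 3, 1, Ned, 33, Delta)}.
σ[credits ≥ 8]: keep tuples satisfying credits ≥ 8 → {(hr, 8, 3, 1, Ned, 33, Delta)}
Keep only column(s) room, credits, title, cid: {(3, 8, Delta, hr)}
Taking the union: {(22, 7, Vega, ops), (29, 3, Delta, x3), (3, 8, Delta, hr), (32, 7, Gamma, law), (34, 1, Zephyr, rd), (4, 1, Gamma, x3), (8, 4, Lyra, p1)}
Keep only column(s) title, credits: {(Delta, 3), (Delta, 8), (Gamma, 1), (Gamma, 7), (Lyra, 4), (Vega, 7), (Zephyr, 1)}

{(Delta, 3), (Delta, 8), (Gamma, 1), (Gamma, 7), (Lyra, 4), (Vega, 7), (Zephyr, 1)}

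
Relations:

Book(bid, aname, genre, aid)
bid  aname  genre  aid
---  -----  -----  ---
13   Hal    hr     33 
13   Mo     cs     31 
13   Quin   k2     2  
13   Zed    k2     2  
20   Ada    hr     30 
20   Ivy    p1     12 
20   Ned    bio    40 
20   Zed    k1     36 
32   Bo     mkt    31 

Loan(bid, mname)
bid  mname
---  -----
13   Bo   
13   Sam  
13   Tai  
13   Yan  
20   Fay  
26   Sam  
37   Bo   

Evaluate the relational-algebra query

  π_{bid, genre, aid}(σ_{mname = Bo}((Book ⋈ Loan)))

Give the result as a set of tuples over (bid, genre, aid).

{(13, cs, 31), (13, hr, 33), (13, k2, 2)}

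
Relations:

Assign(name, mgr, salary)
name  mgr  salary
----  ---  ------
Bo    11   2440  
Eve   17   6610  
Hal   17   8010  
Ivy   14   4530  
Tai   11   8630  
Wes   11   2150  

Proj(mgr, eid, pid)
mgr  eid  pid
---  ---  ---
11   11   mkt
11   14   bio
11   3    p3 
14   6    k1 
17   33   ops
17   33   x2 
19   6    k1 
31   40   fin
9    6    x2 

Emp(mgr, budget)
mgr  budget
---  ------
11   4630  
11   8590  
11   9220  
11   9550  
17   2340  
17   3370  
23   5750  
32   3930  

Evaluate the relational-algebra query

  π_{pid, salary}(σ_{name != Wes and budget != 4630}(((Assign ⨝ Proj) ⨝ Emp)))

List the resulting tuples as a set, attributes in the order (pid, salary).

{(bio, 2440), (bio, 8630), (mkt, 2440), (mkt, 8630), (ops, 6610), (ops, 8010), (p3, 2440), (p3, 8630), (x2, 6610), (x2, 8010)}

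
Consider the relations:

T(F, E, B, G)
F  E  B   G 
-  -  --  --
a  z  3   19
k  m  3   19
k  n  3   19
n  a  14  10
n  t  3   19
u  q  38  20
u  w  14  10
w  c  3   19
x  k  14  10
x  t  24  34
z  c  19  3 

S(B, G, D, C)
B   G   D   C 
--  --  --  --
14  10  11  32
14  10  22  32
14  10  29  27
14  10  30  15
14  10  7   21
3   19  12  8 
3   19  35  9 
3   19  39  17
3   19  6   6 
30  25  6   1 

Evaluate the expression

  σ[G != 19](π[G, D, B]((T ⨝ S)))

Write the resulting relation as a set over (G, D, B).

T ⋈ S (natural join on B, G): {(a, z, 3, 19, 12, 8), (a, z, 3, 19, 35, 9), (a, z, 3, 19, 39, 17), (a, z, 3, 19, 6, 6), (k, m, 3, 19, 12, 8), (k, m, 3, 19, 35, 9), (k, m, 3, 19, 39, 17), (k, m, 3, 19, 6, 6), (k, n, 3, 19, 12, 8), (k, n, 3, 19, 35, 9), (k, n, 3, 19, 39, 17), (k, n, 3, 19, 6, 6), (n, a, 14, 10, 11, 32), (n, a, 14, 10, 22, 32), (n, a, 14, 10, 29, 27), (n, a, 14, 10, 30, 15), (n, a, 14, 10, 7, 21), (n, t, 3, 19, 12, 8), (n, t, 3, 19, 35, 9), (n, t, 3, 19, 39, 17), (n, t, 3, 19, 6, 6), (u, w, 14, 10, 11, 32), (u, w, 14, 10, 22, 32), (u, w, 14, 10, 29, 27), (u, w, 14, 10, 30, 15), (u, w, 14, 10, 7, 21), (w, c, 3, 19, 12, 8), (w, c, 3, 19, 35, 9), (w, c, 3, 19, 39, 17), (w, c, 3, 19, 6, 6), (x, k, 14, 10, 11, 32), (x, k, 14, 10, 22, 32), (x, k, 14, 10, 29, 27), (x, k, 14, 10, 30, 15), (x, k, 14, 10, 7, 21)}
π_{G, D, B} gives {(10, 11, 14), (10, 22, 14), (10, 29, 14), (10, 30, 14), (10, 7, 14), (19, 12, 3), (19, 35, 3), (19, 39, 3), (19, 6, 3)} (26 duplicate(s) eliminated).
Filtering on G != 19 leaves {(10, 11, 14), (10, 22, 14), (10, 29, 14), (10, 30, 14), (10, 7, 14)}.

{(10, 11, 14), (10, 22, 14), (10, 29, 14), (10, 30, 14), (10, 7, 14)}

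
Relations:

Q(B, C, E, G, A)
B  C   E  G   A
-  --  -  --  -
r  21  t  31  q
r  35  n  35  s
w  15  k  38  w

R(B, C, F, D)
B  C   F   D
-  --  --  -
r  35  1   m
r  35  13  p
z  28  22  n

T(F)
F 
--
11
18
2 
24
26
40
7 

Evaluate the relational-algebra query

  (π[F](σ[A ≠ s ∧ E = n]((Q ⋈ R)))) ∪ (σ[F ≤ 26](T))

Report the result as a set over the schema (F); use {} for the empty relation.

{11, 18, 2, 24, 26, 7}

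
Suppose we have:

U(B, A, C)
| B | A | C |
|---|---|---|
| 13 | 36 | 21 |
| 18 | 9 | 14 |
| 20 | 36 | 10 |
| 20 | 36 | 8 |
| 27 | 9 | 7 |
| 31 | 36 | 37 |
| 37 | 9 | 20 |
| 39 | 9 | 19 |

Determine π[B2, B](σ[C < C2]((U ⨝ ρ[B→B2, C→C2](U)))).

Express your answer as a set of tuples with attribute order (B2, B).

{(13, 20), (18, 27), (20, 20), (31, 13), (31, 20), (37, 18), (37, 27), (37, 39), (39, 18), (39, 27)}

ρ[B→B2, C→C2]: schema becomes (B2, A, C2); tuples unchanged.
Joining U and ρ[B→B2, C→C2](U) on A yields {(13, 36, 21, 13, 21), (13, 36, 21, 20, 10), (13, 36, 21, 20, 8), (13, 36, 21, 31, 37), (18, 9, 14, 18, 14), (18, 9, 14, 27, 7), (18, 9, 14, 37, 20), (18, 9, 14, 39, 19), (20, 36, 10, 13, 21), (20, 36, 10, 20, 10), (20, 36, 10, 20, 8), (20, 36, 10, 31, 37), (20, 36, 8, 13, 21), (20, 36, 8, 20, 10), (20, 36, 8, 20, 8), (20, 36, 8, 31, 37), (27, 9, 7, 18, 14), (27, 9, 7, 27, 7), (27, 9, 7, 37, 20), (27, 9, 7, 39, 19), (31, 36, 37, 13, 21), (31, 36, 37, 20, 10), (31, 36, 37, 20, 8), (31, 36, 37, 31, 37), (37, 9, 20, 18, 14), (37, 9, 20, 27, 7), (37, 9, 20, 37, 20), (37, 9, 20, 39, 19), (39, 9, 19, 18, 14), (39, 9, 19, 27, 7), (39, 9, 19, 37, 20), (39, 9, 19, 39, 19)}.
Selection C < C2: {(13, 36, 21, 31, 37), (18, 9, 14, 37, 20), (18, 9, 14, 39, 19), (20, 36, 10, 13, 21), (20, 36, 10, 31, 37), (20, 36, 8, 13, 21), (20, 36, 8, 20, 10), (20, 36, 8, 31, 37), (27, 9, 7, 18, 14), (27, 9, 7, 37, 20), (27, 9, 7, 39, 19), (39, 9, 19, 37, 20)}
Keep only column(s) B2, B (2 duplicate(s) eliminated): {(13, 20), (18, 27), (20, 20), (31, 13), (31, 20), (37, 18), (37, 27), (37, 39), (39, 18), (39, 27)}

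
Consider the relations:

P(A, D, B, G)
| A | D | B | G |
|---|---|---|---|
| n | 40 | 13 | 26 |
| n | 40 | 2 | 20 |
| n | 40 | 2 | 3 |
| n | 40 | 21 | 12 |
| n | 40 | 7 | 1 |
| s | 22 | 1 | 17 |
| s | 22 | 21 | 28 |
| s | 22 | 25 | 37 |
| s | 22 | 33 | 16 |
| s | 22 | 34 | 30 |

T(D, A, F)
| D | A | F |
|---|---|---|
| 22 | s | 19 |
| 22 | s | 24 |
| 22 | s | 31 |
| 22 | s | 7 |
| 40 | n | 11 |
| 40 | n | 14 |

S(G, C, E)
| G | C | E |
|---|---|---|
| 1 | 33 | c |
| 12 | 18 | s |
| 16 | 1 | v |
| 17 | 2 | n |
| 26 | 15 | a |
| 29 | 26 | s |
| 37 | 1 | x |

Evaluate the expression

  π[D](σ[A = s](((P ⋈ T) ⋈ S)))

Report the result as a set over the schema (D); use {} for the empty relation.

Joining P and T on A, D yields {(n, 40, 13, 26, 11), (n, 40, 13, 26, 14), (n, 40, 2, 20, 11), (n, 40, 2, 20, 14), (n, 40, 2, 3, 11), (n, 40, 2, 3, 14), (n, 40, 21, 12, 11), (n, 40, 21, 12, 14), (n, 40, 7, 1, 11), (n, 40, 7, 1, 14), (s, 22, 1, 17, 19), (s, 22, 1, 17, 24), (s, 22, 1, 17, 31), (s, 22, 1, 17, 7), (s, 22, 21, 28, 19), (s, 22, 21, 28, 24), (s, 22, 21, 28, 31), (s, 22, 21, 28, 7), (s, 22, 25, 37, 19), (s, 22, 25, 37, 24), (s, 22, 25, 37, 31), (s, 22, 25, 37, 7), (s, 22, 33, 16, 19), (s, 22, 33, 16, 24), (s, 22, 33, 16, 31), (s, 22, 33, 16, 7), (s, 22, 34, 30, 19), (s, 22, 34, 30, 24), (s, 22, 34, 30, 31), (s, 22, 34, 30, 7)}.
Joining (P ⋈ T) and S on G yields {(n, 40, 13, 26, 11, 15, a), (n, 40, 13, 26, 14, 15, a), (n, 40, 21, 12, 11, 18, s), (n, 40, 21, 12, 14, 18, s), (n, 40, 7, 1, 11, 33, c), (n, 40, 7, 1, 14, 33, c), (s, 22, 1, 17, 19, 2, n), (s, 22, 1, 17, 24, 2, n), (s, 22, 1, 17, 31, 2, n), (s, 22, 1, 17, 7, 2, n), (s, 22, 25, 37, 19, 1, x), (s, 22, 25, 37, 24, 1, x), (s, 22, 25, 37, 31, 1, x), (s, 22, 25, 37, 7, 1, x), (s, 22, 33, 16, 19, 1, v), (s, 22, 33, 16, 24, 1, v), (s, 22, 33, 16, 31, 1, v), (s, 22, 33, 16, 7, 1, v)}.
Apply σ_{A = s}; surviving tuples: {(s, 22, 1, 17, 19, 2, n), (s, 22, 1, 17, 24, 2, n), (s, 22, 1, 17, 31, 2, n), (s, 22, 1, 17, 7, 2, n), (s, 22, 25, 37, 19, 1, x), (s, 22, 25, 37, 24, 1, x), (s, 22, 25, 37, 31, 1, x), (s, 22, 25, 37, 7, 1, x), (s, 22, 33, 16, 19, 1, v), (s, 22, 33, 16, 24, 1, v), (s, 22, 33, 16, 31, 1, v), (s, 22, 33, 16, 7, 1, v)}
Keep only column(s) D (11 duplicate(s) eliminated): {22}

{22}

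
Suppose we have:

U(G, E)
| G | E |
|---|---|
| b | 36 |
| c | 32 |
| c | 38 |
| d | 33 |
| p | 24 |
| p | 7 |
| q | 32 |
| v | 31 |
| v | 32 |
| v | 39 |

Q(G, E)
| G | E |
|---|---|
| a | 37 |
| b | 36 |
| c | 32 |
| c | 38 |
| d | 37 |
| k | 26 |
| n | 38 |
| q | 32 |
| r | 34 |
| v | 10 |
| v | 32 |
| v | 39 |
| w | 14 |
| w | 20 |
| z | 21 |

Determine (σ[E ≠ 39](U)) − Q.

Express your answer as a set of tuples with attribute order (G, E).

{(d, 33), (p, 24), (p, 7), (v, 31)}

Filtering on E ≠ 39 leaves {(b, 36), (c, 32), (c, 38), (d, 33), (p, 24), (p, 7), (q, 32), (v, 31), (v, 32)}.
Set difference of the two operands is {(d, 33), (p, 24), (p, 7), (v, 31)}.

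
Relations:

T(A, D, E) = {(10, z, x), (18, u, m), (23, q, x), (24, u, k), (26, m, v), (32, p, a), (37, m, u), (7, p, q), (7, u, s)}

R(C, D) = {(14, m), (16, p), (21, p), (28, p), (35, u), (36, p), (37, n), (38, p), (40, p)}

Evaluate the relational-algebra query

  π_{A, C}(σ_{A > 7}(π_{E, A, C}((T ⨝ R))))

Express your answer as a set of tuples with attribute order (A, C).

T ⋈ R (natural join on D): {(18, u, m, 35), (24, u, k, 35), (26, m, v, 14), (32, p, a, 16), (32, p, a, 21), (32, p, a, 28), (32, p, a, 36), (32, p, a, 38), (32, p, a, 40), (37, m, u, 14), (7, p, q, 16), (7, p, q, 21), (7, p, q, 28), (7, p, q, 36), (7, p, q, 38), (7, p, q, 40), (7, u, s, 35)}
Keep only column(s) E, A, C: {(a, 32, 16), (a, 32, 21), (a, 32, 28), (a, 32, 36), (a, 32, 38), (a, 32, 40), (k, 24, 35), (m, 18, 35), (q, 7, 16), (q, 7, 21), (q, 7, 28), (q, 7, 36), (q, 7, 38), (q, 7, 40), (s, 7, 35), (u, 37, 14), (v, 26, 14)}
Filtering on A > 7 leaves {(a, 32, 16), (a, 32, 21), (a, 32, 28), (a, 32, 36), (a, 32, 38), (a, 32, 40), (k, 24, 35), (m, 18, 35), (u, 37, 14), (v, 26, 14)}.
Keep only column(s) A, C: {(18, 35), (24, 35), (26, 14), (32, 16), (32, 21), (32, 28), (32, 36), (32, 38), (32, 40), (37, 14)}

{(18, 35), (24, 35), (26, 14), (32, 16), (32, 21), (32, 28), (32, 36), (32, 38), (32, 40), (37, 14)}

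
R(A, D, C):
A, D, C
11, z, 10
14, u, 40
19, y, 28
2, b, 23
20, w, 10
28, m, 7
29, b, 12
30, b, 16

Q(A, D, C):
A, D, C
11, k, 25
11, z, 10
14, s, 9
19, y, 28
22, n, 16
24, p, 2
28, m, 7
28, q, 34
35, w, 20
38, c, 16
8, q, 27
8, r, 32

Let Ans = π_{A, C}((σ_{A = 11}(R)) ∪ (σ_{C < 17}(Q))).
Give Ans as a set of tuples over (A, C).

{(11, 10), (14, 9), (22, 16), (24, 2), (28, 7), (38, 16)}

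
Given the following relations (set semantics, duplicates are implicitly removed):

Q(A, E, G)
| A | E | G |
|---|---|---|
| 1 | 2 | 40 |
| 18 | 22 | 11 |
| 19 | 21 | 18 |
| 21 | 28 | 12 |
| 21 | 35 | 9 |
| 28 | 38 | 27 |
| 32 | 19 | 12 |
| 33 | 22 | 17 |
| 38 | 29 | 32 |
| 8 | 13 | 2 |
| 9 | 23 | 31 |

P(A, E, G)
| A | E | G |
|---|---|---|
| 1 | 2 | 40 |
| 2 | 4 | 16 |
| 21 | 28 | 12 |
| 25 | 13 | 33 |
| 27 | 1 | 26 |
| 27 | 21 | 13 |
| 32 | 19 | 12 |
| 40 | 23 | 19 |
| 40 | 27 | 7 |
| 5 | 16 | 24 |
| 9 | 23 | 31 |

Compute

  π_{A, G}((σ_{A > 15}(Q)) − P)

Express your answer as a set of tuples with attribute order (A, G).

{(18, 11), (19, 18), (21, 9), (28, 27), (33, 17), (38, 32)}

Filtering on A > 15 leaves {(18, 22, 11), (19, 21, 18), (21, 28, 12), (21, 35, 9), (28, 38, 27), (32, 19, 12), (33, 22, 17), (38, 29, 32)}.
Taking the difference: {(18, 22, 11), (19, 21, 18), (21, 35, 9), (28, 38, 27), (33, 22, 17), (38, 29, 32)}
π[A, G]: project onto (A, G) → {(18, 11), (19, 18), (21, 9), (28, 27), (33, 17), (38, 32)}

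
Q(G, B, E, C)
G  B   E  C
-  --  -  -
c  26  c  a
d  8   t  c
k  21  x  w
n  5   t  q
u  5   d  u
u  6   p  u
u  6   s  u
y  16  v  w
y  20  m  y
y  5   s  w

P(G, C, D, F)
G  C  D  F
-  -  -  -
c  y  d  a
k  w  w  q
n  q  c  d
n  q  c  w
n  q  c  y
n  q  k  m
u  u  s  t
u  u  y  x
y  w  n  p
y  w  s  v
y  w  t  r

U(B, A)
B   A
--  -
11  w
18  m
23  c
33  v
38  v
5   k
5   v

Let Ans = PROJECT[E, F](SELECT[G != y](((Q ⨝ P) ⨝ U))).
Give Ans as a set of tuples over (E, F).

Natural join on G, C: {(k, 21, x, w, w, q), (n, 5, t, q, c, d), (n, 5, t, q, c, w), (n, 5, t, q, c, y), (n, 5, t, q, k, m), (u, 5, d, u, s, t), (u, 5, d, u, y, x), (u, 6, p, u, s, t), (u, 6, p, u, y, x), (u, 6, s, u, s, t), (u, 6, s, u, y, x), (y, 16, v, w, n, p), (y, 16, v, w, s, v), (y, 16, v, w, t, r), (y, 5, s, w, n, p), (y, 5, s, w, s, v), (y, 5, s, w, t, r)}
Natural join on B: {(n, 5, t, q, c, d, k), (n, 5, t, q, c, d, v), (n, 5, t, q, c, w, k), (n, 5, t, q, c, w, v), (n, 5, t, q, c, y, k), (n, 5, t, q, c, y, v), (n, 5, t, q, k, m, k), (n, 5, t, q, k, m, v), (u, 5, d, u, s, t, k), (u, 5, d, u, s, t, v), (u, 5, d, u, y, x, k), (u, 5, d, u, y, x, v), (y, 5, s, w, n, p, k), (y, 5, s, w, n, p, v), (y, 5, s, w, s, v, k), (y, 5, s, w, s, v, v), (y, 5, s, w, t, r, k), (y, 5, s, w, t, r, v)}
σ[G != y]: keep tuples satisfying G != y → {(n, 5, t, q, c, d, k), (n, 5, t, q, c, d, v), (n, 5, t, q, c, w, k), (n, 5, t, q, c, w, v), (n, 5, t, q, c, y, k), (n, 5, t, q, c, y, v), (n, 5, t, q, k, m, k), (n, 5, t, q, k, m, v), (u, 5, d, u, s, t, k), (u, 5, d, u, s, t, v), (u, 5, d, u, y, x, k), (u, 5, d, u, y, x, v)}
Keep only column(s) E, F (6 duplicate(s) eliminated): {(d, t), (d, x), (t, d), (t, m), (t, w), (t, y)}

{(d, t), (d, x), (t, d), (t, m), (t, w), (t, y)}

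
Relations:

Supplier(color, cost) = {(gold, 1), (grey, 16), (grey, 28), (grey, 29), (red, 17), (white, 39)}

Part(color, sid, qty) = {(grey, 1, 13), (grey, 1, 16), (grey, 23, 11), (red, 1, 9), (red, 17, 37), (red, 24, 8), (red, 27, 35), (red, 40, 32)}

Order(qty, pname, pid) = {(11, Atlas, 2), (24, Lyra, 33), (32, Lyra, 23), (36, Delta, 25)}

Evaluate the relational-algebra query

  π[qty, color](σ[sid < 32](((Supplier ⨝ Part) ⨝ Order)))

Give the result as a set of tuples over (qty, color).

{(11, grey)}

Joining Supplier and Part on color yields {(grey, 16, 1, 13), (grey, 16, 1, 16), (grey, 16, 23, 11), (grey, 28, 1, 13), (grey, 28, 1, 16), (grey, 28, 23, 11), (grey, 29, 1, 13), (grey, 29, 1, 16), (grey, 29, 23, 11), (red, 17, 1, 9), (red, 17, 17, 37), (red, 17, 24, 8), (red, 17, 27, 35), (red, 17, 40, 32)}.
Joining (Supplier ⨝ Part) and Order on qty yields {(grey, 16, 23, 11, Atlas, 2), (grey, 28, 23, 11, Atlas, 2), (grey, 29, 23, 11, Atlas, 2), (red, 17, 40, 32, Lyra, 23)}.
σ[sid < 32]: keep tuples satisfying sid < 32 → {(grey, 16, 23, 11, Atlas, 2), (grey, 28, 23, 11, Atlas, 2), (grey, 29, 23, 11, Atlas, 2)}
π_{qty, color} gives {(11, grey)} (2 duplicate(s) eliminated).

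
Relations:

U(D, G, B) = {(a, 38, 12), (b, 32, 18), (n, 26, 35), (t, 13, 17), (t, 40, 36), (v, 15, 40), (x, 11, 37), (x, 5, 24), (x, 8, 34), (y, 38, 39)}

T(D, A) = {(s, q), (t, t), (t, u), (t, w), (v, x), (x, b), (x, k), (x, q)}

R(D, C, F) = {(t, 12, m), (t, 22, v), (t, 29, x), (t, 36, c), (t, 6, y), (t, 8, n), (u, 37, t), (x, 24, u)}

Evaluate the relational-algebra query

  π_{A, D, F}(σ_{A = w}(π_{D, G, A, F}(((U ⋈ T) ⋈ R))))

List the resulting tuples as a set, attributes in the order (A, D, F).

{(w, t, c), (w, t, m), (w, t, n), (w, t, v), (w, t, x), (w, t, y)}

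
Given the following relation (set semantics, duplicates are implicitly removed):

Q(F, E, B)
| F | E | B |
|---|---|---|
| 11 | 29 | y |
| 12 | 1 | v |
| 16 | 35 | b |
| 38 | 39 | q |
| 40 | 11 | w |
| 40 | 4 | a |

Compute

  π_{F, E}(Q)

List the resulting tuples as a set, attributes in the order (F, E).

{(11, 29), (12, 1), (16, 35), (38, 39), (40, 11), (40, 4)}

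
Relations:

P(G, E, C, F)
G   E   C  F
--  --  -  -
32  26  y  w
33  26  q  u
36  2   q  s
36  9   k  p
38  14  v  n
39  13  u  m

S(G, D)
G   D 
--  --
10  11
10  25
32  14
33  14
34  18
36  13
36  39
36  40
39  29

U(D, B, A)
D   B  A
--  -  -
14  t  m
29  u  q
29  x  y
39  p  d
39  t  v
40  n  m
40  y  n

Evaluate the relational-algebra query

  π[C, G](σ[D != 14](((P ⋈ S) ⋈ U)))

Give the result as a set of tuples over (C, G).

Joining P and S on G yields {(32, 26, y, w, 14), (33, 26, q, u, 14), (36, 2, q, s, 13), (36, 2, q, s, 39), (36, 2, q, s, 40), (36, 9, k, p, 13), (36, 9, k, p, 39), (36, 9, k, p, 40), (39, 13, u, m, 29)}.
Joining (P ⋈ S) and U on D yields {(32, 26, y, w, 14, t, m), (33, 26, q, u, 14, t, m), (36, 2, q, s, 39, p, d), (36, 2, q, s, 39, t, v), (36, 2, q, s, 40, n, m), (36, 2, q, s, 40, y, n), (36, 9, k, p, 39, p, d), (36, 9, k, p, 39, t, v), (36, 9, k, p, 40, n, m), (36, 9, k, p, 40, y, n), (39, 13, u, m, 29, u, q), (39, 13, u, m, 29, x, y)}.
Selection D != 14: {(36, 2, q, s, 39, p, d), (36, 2, q, s, 39, t, v), (36, 2, q, s, 40, n, m), (36, 2, q, s, 40, y, n), (36, 9, k, p, 39, p, d), (36, 9, k, p, 39, t, v), (36, 9, k, p, 40, n, m), (36, 9, k, p, 40, y, n), (39, 13, u, m, 29, u, q), (39, 13, u, m, 29, x, y)}
Projecting to C, G (7 duplicate(s) eliminated): {(k, 36), (q, 36), (u, 39)}

{(k, 36), (q, 36), (u, 39)}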